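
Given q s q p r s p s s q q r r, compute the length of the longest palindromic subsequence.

Using dp[i][j] = 2 + dp[i+1][j−1] if the ends match, else max(dp[i+1][j], dp[i][j−1]):
dp[1][13] = 7. A witness is qqsssqq at positions 1,3,6,8,9,10,11.

7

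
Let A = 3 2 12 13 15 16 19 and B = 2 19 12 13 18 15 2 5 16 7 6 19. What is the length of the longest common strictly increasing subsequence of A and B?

For each value that appears in both, track the longest common increasing run ending there.
The best achievable length is 6; one witness is 2, 12, 13, 15, 16, 19 (A-positions 2,3,4,5,6,7, B-positions 1,3,4,6,9,12).

6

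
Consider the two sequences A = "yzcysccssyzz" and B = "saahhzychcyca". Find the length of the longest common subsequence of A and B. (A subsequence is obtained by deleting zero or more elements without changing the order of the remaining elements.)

5

A longest common subsequence is zyccy (length 5); the LCS DP confirms no longer common subsequence exists.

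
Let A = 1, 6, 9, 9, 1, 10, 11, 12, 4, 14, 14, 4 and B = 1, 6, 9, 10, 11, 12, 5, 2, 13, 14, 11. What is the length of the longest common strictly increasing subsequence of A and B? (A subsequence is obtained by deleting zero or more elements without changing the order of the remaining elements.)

A longest common strictly increasing subsequence is 1, 6, 9, 10, 11, 12, 14 (length 7); it appears in order in both A and B, and no longer such subsequence exists.

7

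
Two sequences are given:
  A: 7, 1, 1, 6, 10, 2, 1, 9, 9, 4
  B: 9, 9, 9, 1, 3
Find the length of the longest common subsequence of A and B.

A longest common subsequence is 9, 9 (length 2); the LCS DP confirms no longer common subsequence exists.

2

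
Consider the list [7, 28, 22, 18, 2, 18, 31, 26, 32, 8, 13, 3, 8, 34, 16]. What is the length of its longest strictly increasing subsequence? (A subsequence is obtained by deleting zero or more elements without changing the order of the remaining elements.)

Scanning left to right, the best length ending at each element is: 7→1, 28→2, 22→2, 18→2, 2→1, 18→2, 31→3, 26→3, 32→4, 8→2, 13→3, 3→2, 8→3, 34→5, 16→4.
So the longest increasing subsequence has length 5, e.g. 7, 28, 31, 32, 34.

5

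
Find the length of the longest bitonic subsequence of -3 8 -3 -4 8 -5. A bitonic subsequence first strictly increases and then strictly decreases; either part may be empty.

Let inc[i] be the LIS ending at i and dec[i] the longest strictly decreasing subsequence starting at i. inc = [1, 2, 1, 1, 2, 1], dec = [3, 4, 3, 2, 2, 1].
max_i inc[i]+dec[i]−1 = 5, with one witness -3, 8, -3, -4, -5.

5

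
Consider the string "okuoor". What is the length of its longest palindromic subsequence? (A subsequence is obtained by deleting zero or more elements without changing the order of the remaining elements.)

3

One longest palindromic subsequence is ooo (positions 1,4,5); it reads the same forward and backward, and the interval DP gives dp[1][6] = 3.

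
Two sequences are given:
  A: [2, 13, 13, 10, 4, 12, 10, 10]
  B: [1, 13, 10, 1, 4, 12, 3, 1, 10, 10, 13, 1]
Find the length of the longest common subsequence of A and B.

6

Backtracking the LCS table gives one alignment: 13 (A3,B2) → 10 (A4,B3) → 4 (A5,B5) → 12 (A6,B6) → 10 (A7,B9) → 10 (A8,B10).
So the longest common subsequence has length 6.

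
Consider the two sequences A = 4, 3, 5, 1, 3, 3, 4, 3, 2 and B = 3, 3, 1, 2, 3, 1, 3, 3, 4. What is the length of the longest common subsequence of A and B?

5

A longest common subsequence is 3, 1, 3, 3, 4 (length 5); the LCS DP confirms no longer common subsequence exists.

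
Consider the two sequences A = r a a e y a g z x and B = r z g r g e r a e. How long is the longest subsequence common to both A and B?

A longest common subsequence is rae (length 3); the LCS DP confirms no longer common subsequence exists.

3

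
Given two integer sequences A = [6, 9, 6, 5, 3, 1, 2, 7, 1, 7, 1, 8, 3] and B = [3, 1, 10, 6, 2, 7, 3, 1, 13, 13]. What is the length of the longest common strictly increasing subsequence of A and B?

A longest common strictly increasing subsequence is 1, 2, 7 (length 3); it appears in order in both A and B, and no longer such subsequence exists.

3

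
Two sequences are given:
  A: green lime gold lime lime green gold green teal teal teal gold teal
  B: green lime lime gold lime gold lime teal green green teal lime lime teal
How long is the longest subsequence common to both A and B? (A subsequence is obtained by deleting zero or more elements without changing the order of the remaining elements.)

9

A longest common subsequence is green, lime, gold, lime, lime, green, green, teal, teal (length 9); the LCS DP confirms no longer common subsequence exists.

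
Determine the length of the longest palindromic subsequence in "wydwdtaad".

4

Using dp[i][j] = 2 + dp[i+1][j−1] if the ends match, else max(dp[i+1][j], dp[i][j−1]):
dp[1][9] = 4. A witness is daad at positions 3,7,8,9.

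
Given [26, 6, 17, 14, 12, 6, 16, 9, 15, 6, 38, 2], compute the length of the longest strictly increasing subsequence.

4

One longest increasing subsequence is 6, 14, 16, 38 (positions 2,4,7,11), of length 4; no longer one exists.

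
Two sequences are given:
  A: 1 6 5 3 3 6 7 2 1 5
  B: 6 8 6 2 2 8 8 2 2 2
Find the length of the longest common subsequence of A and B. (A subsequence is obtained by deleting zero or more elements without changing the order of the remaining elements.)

3

A longest common subsequence is 6, 6, 2 (length 3); the LCS DP confirms no longer common subsequence exists.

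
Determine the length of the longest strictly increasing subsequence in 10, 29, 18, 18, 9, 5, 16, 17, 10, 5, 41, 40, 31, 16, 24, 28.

5

One longest increasing subsequence is 10, 16, 17, 24, 28 (positions 1,7,8,15,16), of length 5; no longer one exists.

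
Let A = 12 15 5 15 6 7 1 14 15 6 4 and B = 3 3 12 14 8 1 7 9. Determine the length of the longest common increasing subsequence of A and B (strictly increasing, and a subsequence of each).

2

For each value that appears in both, track the longest common increasing run ending there.
The best achievable length is 2; one witness is 12, 14 (A-positions 1,8, B-positions 3,4).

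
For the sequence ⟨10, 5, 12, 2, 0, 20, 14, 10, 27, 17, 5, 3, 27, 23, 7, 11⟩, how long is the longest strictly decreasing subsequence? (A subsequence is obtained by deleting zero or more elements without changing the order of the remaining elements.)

5

Scanning left to right, the best length ending at each element is: 10→1, 5→2, 12→1, 2→3, 0→4, 20→1, 14→2, 10→3, 27→1, 17→2, 5→4, 3→5, 27→1, 23→2, 7→4, 11→3.
So the longest decreasing subsequence has length 5, e.g. 20, 14, 10, 5, 3.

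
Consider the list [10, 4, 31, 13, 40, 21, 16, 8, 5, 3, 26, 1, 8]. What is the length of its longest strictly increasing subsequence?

One longest increasing subsequence is 10, 13, 21, 26 (positions 1,4,6,11), of length 4; no longer one exists.

4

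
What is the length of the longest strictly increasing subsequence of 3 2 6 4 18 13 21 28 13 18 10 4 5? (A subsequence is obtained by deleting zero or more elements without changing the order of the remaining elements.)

5

Let dp[i] be the longest increasing subsequence ending at position i. Then dp = [1, 1, 2, 2, 3, 3, 4, 5, 3, 4, 3, 2, 3].
The maximum is 5; one witness is 3, 6, 18, 21, 28 at positions 1,3,5,7,8.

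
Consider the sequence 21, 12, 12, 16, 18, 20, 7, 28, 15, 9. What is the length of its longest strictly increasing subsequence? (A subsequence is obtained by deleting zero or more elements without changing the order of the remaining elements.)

Scanning left to right, the best length ending at each element is: 21→1, 12→1, 12→1, 16→2, 18→3, 20→4, 7→1, 28→5, 15→2, 9→2.
So the longest increasing subsequence has length 5, e.g. 12, 16, 18, 20, 28.

5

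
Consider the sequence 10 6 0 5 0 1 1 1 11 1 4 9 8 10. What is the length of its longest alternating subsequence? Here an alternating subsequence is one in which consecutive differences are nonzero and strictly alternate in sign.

A longest alternating subsequence is 10, 0, 5, 0, 11, 1, 9, 8, 10 (positions 1,3,4,5,9,10,12,13,14); its 8 consecutive differences strictly alternate in sign, and length 9 is optimal.

9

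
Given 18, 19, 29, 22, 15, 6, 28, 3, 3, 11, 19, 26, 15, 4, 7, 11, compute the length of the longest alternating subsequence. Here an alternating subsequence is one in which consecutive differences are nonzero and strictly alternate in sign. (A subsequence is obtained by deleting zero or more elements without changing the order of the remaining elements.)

Track the best alternating length ending on an up-step vs a down-step at each position: up/down = 1/1, 2/1, 2/1, 2/3, 1/3, 1/3, 4/3, 1/5, 1/5, 6/5, 6/5, 6/5, 6/7, 6/7, 8/7, 8/7.
The maximum over both is 8; one such subsequence is 18, 29, 22, 28, 3, 11, 4, 7.

8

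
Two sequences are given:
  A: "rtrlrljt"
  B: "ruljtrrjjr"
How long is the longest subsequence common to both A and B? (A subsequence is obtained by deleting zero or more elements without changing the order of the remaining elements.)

5

A longest common subsequence is rtrrj (length 5); the LCS DP confirms no longer common subsequence exists.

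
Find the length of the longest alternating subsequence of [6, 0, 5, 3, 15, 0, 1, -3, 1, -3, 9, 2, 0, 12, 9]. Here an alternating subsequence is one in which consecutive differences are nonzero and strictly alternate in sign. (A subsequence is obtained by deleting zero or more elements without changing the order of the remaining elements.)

A longest alternating subsequence is 6, 0, 5, 3, 15, 0, 1, -3, 1, -3, 9, 2, 12, 9 (positions 1,2,3,4,5,6,7,8,9,10,11,12,14,15); its 13 consecutive differences strictly alternate in sign, and length 14 is optimal.

14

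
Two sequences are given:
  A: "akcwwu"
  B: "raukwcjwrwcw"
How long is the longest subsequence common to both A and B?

A longest common subsequence is akcww (length 5); the LCS DP confirms no longer common subsequence exists.

5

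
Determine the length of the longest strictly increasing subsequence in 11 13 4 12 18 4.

3

One longest increasing subsequence is 11, 13, 18 (positions 1,2,5), of length 3; no longer one exists.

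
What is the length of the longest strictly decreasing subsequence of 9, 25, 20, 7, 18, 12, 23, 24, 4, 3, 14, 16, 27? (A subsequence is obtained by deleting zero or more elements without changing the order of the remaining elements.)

One longest decreasing subsequence is 25, 20, 18, 12, 4, 3 (positions 2,3,5,6,9,10), of length 6; no longer one exists.

6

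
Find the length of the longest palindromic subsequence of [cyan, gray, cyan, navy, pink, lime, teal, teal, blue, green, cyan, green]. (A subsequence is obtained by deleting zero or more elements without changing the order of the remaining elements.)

4

One longest palindromic subsequence is cyan teal teal cyan (positions 3,7,8,11); it reads the same forward and backward, and the interval DP gives dp[1][12] = 4.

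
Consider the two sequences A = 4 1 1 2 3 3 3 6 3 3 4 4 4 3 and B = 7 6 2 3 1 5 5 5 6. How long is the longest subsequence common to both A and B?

3

A longest common subsequence is 2, 3, 6 (length 3); the LCS DP confirms no longer common subsequence exists.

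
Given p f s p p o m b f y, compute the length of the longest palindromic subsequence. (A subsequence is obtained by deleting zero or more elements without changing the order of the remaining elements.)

4

One longest palindromic subsequence is fppf (positions 2,4,5,9); it reads the same forward and backward, and the interval DP gives dp[1][10] = 4.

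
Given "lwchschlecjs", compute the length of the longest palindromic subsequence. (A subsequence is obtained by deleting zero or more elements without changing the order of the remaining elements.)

Using dp[i][j] = 2 + dp[i+1][j−1] if the ends match, else max(dp[i+1][j], dp[i][j−1]):
dp[1][12] = 5. A witness is scecs at positions 5,6,9,10,12.

5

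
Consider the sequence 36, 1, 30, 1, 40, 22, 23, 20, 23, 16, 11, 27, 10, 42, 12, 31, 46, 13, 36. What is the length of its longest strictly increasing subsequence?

One longest increasing subsequence is 1, 22, 23, 27, 42, 46 (positions 2,6,7,12,14,17), of length 6; no longer one exists.

6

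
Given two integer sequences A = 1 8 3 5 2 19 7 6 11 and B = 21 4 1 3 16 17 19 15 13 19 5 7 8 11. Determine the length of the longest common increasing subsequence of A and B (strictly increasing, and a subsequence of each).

For each value that appears in both, track the longest common increasing run ending there.
The best achievable length is 5; one witness is 1, 3, 5, 7, 11 (A-positions 1,3,4,7,9, B-positions 3,4,11,12,14).

5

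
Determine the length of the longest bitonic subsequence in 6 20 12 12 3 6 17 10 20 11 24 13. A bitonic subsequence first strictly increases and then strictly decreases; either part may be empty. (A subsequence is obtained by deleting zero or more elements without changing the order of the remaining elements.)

Let inc[i] be the LIS ending at i and dec[i] the longest strictly decreasing subsequence starting at i. inc = [1, 2, 2, 2, 1, 2, 3, 3, 4, 4, 5, 5], dec = [2, 3, 2, 2, 1, 1, 2, 1, 2, 1, 2, 1].
max_i inc[i]+dec[i]−1 = 6, with one witness 6, 12, 17, 20, 24, 13.

6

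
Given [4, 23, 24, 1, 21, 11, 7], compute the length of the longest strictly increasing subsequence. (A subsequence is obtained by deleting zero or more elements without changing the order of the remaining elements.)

3

Scanning left to right, the best length ending at each element is: 4→1, 23→2, 24→3, 1→1, 21→2, 11→2, 7→2.
So the longest increasing subsequence has length 3, e.g. 4, 23, 24.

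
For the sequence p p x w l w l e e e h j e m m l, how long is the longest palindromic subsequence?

Using dp[i][j] = 2 + dp[i+1][j−1] if the ends match, else max(dp[i+1][j], dp[i][j−1]):
dp[1][16] = 6. A witness is leeeel at positions 5,8,9,10,13,16.

6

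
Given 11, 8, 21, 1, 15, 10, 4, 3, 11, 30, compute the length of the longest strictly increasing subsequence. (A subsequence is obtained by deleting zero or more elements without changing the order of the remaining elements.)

4

Scanning left to right, the best length ending at each element is: 11→1, 8→1, 21→2, 1→1, 15→2, 10→2, 4→2, 3→2, 11→3, 30→4.
So the longest increasing subsequence has length 4, e.g. 8, 10, 11, 30.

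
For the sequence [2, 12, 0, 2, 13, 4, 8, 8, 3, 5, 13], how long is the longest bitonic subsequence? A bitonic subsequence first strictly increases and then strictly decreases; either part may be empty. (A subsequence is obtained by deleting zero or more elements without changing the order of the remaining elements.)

Let inc[i] be the LIS ending at i and dec[i] the longest strictly decreasing subsequence starting at i. inc = [1, 2, 1, 2, 3, 3, 4, 4, 3, 4, 5], dec = [2, 3, 1, 1, 3, 2, 2, 2, 1, 1, 1].
max_i inc[i]+dec[i]−1 = 5, with one witness 2, 12, 13, 8, 5.

5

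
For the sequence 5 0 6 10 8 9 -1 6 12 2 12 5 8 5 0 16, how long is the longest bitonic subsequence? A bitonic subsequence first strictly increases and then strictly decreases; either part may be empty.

Let inc[i] be the LIS ending at i and dec[i] the longest strictly decreasing subsequence starting at i. inc = [1, 1, 2, 3, 3, 4, 1, 2, 5, 2, 5, 3, 4, 3, 2, 6], dec = [3, 2, 3, 5, 4, 4, 1, 3, 4, 2, 4, 2, 3, 2, 1, 1].
max_i inc[i]+dec[i]−1 = 8, with one witness 5, 6, 8, 9, 12, 8, 5, 0.

8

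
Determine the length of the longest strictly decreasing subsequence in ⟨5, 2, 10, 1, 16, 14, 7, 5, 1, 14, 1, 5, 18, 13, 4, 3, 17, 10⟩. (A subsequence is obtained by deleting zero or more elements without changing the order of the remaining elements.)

6

Let dp[i] be the longest decreasing subsequence ending at position i. Then dp = [1, 2, 1, 3, 1, 2, 3, 4, 5, 2, 5, 4, 1, 3, 5, 6, 2, 4].
The maximum is 6; one witness is 16, 14, 7, 5, 4, 3 at positions 5,6,7,8,15,16.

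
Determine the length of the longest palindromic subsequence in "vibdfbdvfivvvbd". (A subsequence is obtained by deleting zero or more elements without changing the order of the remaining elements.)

One longest palindromic subsequence is dbvvvvbd (positions 4,6,8,11,12,13,14,15); it reads the same forward and backward, and the interval DP gives dp[1][15] = 8.

8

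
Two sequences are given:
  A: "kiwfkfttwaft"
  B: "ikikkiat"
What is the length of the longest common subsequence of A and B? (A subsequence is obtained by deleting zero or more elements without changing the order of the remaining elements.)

5

Backtracking the LCS table gives one alignment: k (A1,B2) → i (A2,B3) → k (A5,B5) → a (A10,B7) → t (A12,B8).
So the longest common subsequence has length 5.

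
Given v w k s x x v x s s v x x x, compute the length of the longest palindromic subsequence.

8

One longest palindromic subsequence is xxxssxxx (positions 5,6,8,9,10,12,13,14); it reads the same forward and backward, and the interval DP gives dp[1][14] = 8.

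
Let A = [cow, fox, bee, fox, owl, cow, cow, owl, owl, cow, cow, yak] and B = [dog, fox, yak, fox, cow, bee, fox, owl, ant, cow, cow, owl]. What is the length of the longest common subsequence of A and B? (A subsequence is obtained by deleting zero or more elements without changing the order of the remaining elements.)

7

Backtracking the LCS table gives one alignment: cow (A1,B5) → bee (A3,B6) → fox (A4,B7) → owl (A5,B8) → cow (A6,B10) → cow (A7,B11) → owl (A9,B12).
So the longest common subsequence has length 7.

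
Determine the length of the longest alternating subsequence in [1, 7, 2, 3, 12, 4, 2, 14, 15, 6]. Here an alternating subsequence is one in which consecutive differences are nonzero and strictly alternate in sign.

A longest alternating subsequence is 1, 7, 2, 12, 4, 14, 6 (positions 1,2,3,5,6,8,10); its 6 consecutive differences strictly alternate in sign, and length 7 is optimal.

7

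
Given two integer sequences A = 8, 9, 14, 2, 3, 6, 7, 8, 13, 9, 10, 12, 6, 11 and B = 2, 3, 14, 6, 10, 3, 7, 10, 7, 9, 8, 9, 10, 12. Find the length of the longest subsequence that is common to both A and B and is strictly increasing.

A longest common strictly increasing subsequence is 2, 3, 6, 7, 8, 9, 10, 12 (length 8); it appears in order in both A and B, and no longer such subsequence exists.

8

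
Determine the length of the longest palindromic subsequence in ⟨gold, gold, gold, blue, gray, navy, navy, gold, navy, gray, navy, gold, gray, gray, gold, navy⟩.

9

Using dp[i][j] = 2 + dp[i+1][j−1] if the ends match, else max(dp[i+1][j], dp[i][j−1]):
dp[1][16] = 9. A witness is gold gray gold navy gray navy gold gray gold at positions 3,5,8,9,10,11,12,14,15.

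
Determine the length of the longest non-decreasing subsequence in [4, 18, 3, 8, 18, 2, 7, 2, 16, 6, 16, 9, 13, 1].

Scanning left to right, the best length ending at each element is: 4→1, 18→2, 3→1, 8→2, 18→3, 2→1, 7→2, 2→2, 16→3, 6→3, 16→4, 9→4, 13→5, 1→1.
So the longest non-decreasing subsequence has length 5, e.g. 2, 2, 6, 9, 13.

5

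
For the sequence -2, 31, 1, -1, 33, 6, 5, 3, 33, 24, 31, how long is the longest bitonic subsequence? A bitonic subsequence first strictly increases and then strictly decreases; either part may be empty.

6

Let inc[i] be the LIS ending at i and dec[i] the longest strictly decreasing subsequence starting at i. inc = [1, 2, 2, 2, 3, 3, 3, 3, 4, 4, 5], dec = [1, 4, 2, 1, 4, 3, 2, 1, 2, 1, 1].
max_i inc[i]+dec[i]−1 = 6, with one witness -2, 31, 33, 6, 5, 3.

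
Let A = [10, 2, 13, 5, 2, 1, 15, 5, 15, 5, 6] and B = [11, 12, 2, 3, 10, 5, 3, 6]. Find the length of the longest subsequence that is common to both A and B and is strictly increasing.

A longest common strictly increasing subsequence is 2, 5, 6 (length 3); it appears in order in both A and B, and no longer such subsequence exists.

3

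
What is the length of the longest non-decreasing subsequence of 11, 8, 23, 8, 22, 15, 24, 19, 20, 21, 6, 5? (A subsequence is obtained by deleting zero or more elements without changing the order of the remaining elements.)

6

Let dp[i] be the longest non-decreasing subsequence ending at position i. Then dp = [1, 1, 2, 2, 3, 3, 4, 4, 5, 6, 1, 1].
The maximum is 6; one witness is 8, 8, 15, 19, 20, 21 at positions 2,4,6,8,9,10.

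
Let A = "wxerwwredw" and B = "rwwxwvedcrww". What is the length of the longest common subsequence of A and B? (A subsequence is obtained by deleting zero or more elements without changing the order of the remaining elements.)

6

A longest common subsequence is wxerww (length 6); the LCS DP confirms no longer common subsequence exists.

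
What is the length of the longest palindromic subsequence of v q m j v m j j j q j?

6

One longest palindromic subsequence is qjjjjq (positions 2,4,7,8,9,10); it reads the same forward and backward, and the interval DP gives dp[1][11] = 6.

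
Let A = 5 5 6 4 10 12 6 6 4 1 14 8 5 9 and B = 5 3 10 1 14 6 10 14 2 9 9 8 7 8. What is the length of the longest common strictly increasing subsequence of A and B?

A longest common strictly increasing subsequence is 5, 6, 10, 14 (length 4); it appears in order in both A and B, and no longer such subsequence exists.

4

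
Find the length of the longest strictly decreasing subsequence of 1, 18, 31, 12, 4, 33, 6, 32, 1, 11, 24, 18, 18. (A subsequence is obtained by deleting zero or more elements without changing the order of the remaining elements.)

4

Scanning left to right, the best length ending at each element is: 1→1, 18→1, 31→1, 12→2, 4→3, 33→1, 6→3, 32→2, 1→4, 11→3, 24→3, 18→4, 18→4.
So the longest decreasing subsequence has length 4, e.g. 18, 12, 4, 1.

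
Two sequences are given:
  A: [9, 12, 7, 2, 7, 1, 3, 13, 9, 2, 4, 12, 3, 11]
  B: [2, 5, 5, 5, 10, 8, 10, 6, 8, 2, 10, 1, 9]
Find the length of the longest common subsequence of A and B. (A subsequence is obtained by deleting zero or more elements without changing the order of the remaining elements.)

Backtracking the LCS table gives one alignment: 2 (A4,B10) → 1 (A6,B12) → 9 (A9,B13).
So the longest common subsequence has length 3.

3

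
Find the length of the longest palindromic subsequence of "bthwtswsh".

5

One longest palindromic subsequence is hswsh (positions 3,6,7,8,9); it reads the same forward and backward, and the interval DP gives dp[1][9] = 5.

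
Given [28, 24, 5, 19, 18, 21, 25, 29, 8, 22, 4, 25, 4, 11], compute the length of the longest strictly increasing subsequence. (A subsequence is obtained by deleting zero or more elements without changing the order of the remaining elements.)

Let dp[i] be the longest increasing subsequence ending at position i. Then dp = [1, 1, 1, 2, 2, 3, 4, 5, 2, 4, 1, 5, 1, 3].
The maximum is 5; one witness is 5, 19, 21, 25, 29 at positions 3,4,6,7,8.

5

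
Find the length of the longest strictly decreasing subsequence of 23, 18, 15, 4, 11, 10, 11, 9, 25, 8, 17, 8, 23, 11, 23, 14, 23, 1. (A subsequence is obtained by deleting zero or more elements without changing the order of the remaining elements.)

8

One longest decreasing subsequence is 23, 18, 15, 11, 10, 9, 8, 1 (positions 1,2,3,5,6,8,10,18), of length 8; no longer one exists.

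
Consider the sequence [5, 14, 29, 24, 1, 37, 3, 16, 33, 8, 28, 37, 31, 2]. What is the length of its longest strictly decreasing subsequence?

One longest decreasing subsequence is 29, 24, 16, 8, 2 (positions 3,4,8,10,14), of length 5; no longer one exists.

5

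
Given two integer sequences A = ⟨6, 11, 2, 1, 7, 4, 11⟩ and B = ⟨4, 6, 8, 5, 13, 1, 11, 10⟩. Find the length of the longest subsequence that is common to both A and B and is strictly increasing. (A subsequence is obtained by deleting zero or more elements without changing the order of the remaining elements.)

2

A longest common strictly increasing subsequence is 6, 11 (length 2); it appears in order in both A and B, and no longer such subsequence exists.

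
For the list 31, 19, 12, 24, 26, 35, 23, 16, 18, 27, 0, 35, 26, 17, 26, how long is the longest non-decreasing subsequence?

5

Scanning left to right, the best length ending at each element is: 31→1, 19→1, 12→1, 24→2, 26→3, 35→4, 23→2, 16→2, 18→3, 27→4, 0→1, 35→5, 26→4, 17→3, 26→5.
So the longest non-decreasing subsequence has length 5, e.g. 19, 24, 26, 35, 35.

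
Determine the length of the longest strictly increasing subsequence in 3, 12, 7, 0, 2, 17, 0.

3

One longest increasing subsequence is 3, 12, 17 (positions 1,2,6), of length 3; no longer one exists.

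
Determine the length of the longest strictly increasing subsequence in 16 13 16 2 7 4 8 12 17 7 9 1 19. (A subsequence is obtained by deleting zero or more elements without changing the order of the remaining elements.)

Scanning left to right, the best length ending at each element is: 16→1, 13→1, 16→2, 2→1, 7→2, 4→2, 8→3, 12→4, 17→5, 7→3, 9→4, 1→1, 19→6.
So the longest increasing subsequence has length 6, e.g. 2, 7, 8, 12, 17, 19.

6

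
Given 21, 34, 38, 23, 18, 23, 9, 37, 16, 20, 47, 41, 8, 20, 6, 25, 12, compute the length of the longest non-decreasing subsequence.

Let dp[i] be the longest non-decreasing subsequence ending at position i. Then dp = [1, 2, 3, 2, 1, 3, 1, 4, 2, 3, 5, 5, 1, 4, 1, 5, 2].
The maximum is 5; one witness is 21, 23, 23, 37, 47 at positions 1,4,6,8,11.

5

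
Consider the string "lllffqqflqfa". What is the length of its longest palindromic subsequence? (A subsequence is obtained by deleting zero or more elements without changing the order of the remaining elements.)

One longest palindromic subsequence is ffqqff (positions 4,5,6,7,8,11); it reads the same forward and backward, and the interval DP gives dp[1][12] = 6.

6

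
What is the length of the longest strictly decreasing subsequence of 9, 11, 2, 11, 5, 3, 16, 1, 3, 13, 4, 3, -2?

Let dp[i] be the longest decreasing subsequence ending at position i. Then dp = [1, 1, 2, 1, 2, 3, 1, 4, 3, 2, 3, 4, 5].
The maximum is 5; one witness is 9, 5, 3, 1, -2 at positions 1,5,6,8,13.

5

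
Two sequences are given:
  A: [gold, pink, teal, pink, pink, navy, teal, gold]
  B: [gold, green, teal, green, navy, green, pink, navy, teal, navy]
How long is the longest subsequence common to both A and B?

5

Backtracking the LCS table gives one alignment: gold (A1,B1) → teal (A3,B3) → pink (A5,B7) → navy (A6,B8) → teal (A7,B9).
So the longest common subsequence has length 5.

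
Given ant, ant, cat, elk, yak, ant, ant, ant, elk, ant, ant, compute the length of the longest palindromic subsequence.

9

Using dp[i][j] = 2 + dp[i+1][j−1] if the ends match, else max(dp[i+1][j], dp[i][j−1]):
dp[1][11] = 9. A witness is ant ant elk ant ant ant elk ant ant at positions 1,2,4,6,7,8,9,10,11.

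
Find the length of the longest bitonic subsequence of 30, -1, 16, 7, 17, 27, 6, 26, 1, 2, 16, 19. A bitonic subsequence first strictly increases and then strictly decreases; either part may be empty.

Let inc[i] be the LIS ending at i and dec[i] the longest strictly decreasing subsequence starting at i. inc = [1, 1, 2, 2, 3, 4, 2, 4, 2, 3, 4, 5], dec = [5, 1, 4, 3, 3, 3, 2, 2, 1, 1, 1, 1].
max_i inc[i]+dec[i]−1 = 6, with one witness -1, 16, 17, 27, 26, 19.

6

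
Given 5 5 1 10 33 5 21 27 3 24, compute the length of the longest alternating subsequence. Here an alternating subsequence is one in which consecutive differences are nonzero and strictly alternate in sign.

A longest alternating subsequence is 5, 1, 10, 5, 21, 3, 24 (positions 1,3,4,6,7,9,10); its 6 consecutive differences strictly alternate in sign, and length 7 is optimal.

7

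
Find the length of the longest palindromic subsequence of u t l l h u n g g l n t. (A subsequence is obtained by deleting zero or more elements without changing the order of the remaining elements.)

Using dp[i][j] = 2 + dp[i+1][j−1] if the ends match, else max(dp[i+1][j], dp[i][j−1]):
dp[1][12] = 6. A witness is tnggnt at positions 2,7,8,9,11,12.

6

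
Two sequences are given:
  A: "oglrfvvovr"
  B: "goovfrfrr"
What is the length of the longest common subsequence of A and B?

A longest common subsequence is orfr (length 4); the LCS DP confirms no longer common subsequence exists.

4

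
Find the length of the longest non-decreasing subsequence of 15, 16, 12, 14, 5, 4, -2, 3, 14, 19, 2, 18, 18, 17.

5

One longest non-decreasing subsequence is 12, 14, 14, 18, 18 (positions 3,4,9,12,13), of length 5; no longer one exists.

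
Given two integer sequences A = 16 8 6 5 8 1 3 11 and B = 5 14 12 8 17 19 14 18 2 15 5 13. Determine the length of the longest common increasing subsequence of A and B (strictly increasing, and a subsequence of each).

A longest common strictly increasing subsequence is 5, 8 (length 2); it appears in order in both A and B, and no longer such subsequence exists.

2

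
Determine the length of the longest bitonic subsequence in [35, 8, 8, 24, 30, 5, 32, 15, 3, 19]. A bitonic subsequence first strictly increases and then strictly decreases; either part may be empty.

6

One longest bitonic subsequence is 8, 24, 30, 32, 15, 3 (positions 2,4,5,7,8,9): it rises to 32 then falls. Length 6 is optimal.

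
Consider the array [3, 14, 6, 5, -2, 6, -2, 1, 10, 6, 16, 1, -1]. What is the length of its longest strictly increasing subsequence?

Scanning left to right, the best length ending at each element is: 3→1, 14→2, 6→2, 5→2, -2→1, 6→3, -2→1, 1→2, 10→4, 6→3, 16→5, 1→2, -1→2.
So the longest increasing subsequence has length 5, e.g. 3, 5, 6, 10, 16.

5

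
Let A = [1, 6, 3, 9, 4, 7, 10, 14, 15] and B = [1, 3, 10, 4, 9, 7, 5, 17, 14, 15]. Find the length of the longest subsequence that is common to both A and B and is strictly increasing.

For each value that appears in both, track the longest common increasing run ending there.
The best achievable length is 6; one witness is 1, 3, 4, 7, 14, 15 (A-positions 1,3,5,6,8,9, B-positions 1,2,4,6,9,10).

6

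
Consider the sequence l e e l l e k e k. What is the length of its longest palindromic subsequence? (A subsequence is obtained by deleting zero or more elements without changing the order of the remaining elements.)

6

One longest palindromic subsequence is eellee (positions 2,3,4,5,6,8); it reads the same forward and backward, and the interval DP gives dp[1][9] = 6.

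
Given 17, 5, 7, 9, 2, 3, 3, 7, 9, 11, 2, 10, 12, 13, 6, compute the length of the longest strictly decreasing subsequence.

4

One longest decreasing subsequence is 17, 5, 3, 2 (positions 1,2,6,11), of length 4; no longer one exists.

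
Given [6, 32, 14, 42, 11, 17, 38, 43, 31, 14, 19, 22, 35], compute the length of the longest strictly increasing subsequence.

Let dp[i] be the longest increasing subsequence ending at position i. Then dp = [1, 2, 2, 3, 2, 3, 4, 5, 4, 3, 4, 5, 6].
The maximum is 6; one witness is 6, 14, 17, 19, 22, 35 at positions 1,3,6,11,12,13.

6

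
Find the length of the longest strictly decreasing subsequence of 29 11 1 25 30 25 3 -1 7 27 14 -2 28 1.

One longest decreasing subsequence is 29, 11, 1, -1, -2 (positions 1,2,3,8,12), of length 5; no longer one exists.

5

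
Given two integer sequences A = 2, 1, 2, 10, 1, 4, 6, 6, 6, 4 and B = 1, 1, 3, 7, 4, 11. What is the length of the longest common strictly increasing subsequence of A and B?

A longest common strictly increasing subsequence is 1, 4 (length 2); it appears in order in both A and B, and no longer such subsequence exists.

2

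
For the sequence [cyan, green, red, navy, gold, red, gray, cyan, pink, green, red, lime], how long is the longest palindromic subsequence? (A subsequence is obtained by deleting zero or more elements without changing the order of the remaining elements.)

5

Using dp[i][j] = 2 + dp[i+1][j−1] if the ends match, else max(dp[i+1][j], dp[i][j−1]):
dp[1][12] = 5. A witness is green red gold red green at positions 2,3,5,6,10.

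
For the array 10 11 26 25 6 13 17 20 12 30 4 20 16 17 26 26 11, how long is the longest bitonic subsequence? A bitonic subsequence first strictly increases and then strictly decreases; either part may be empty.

9

Let inc[i] be the LIS ending at i and dec[i] the longest strictly decreasing subsequence starting at i. inc = [1, 2, 3, 3, 1, 3, 4, 5, 3, 6, 1, 5, 4, 5, 6, 6, 2], dec = [3, 3, 5, 4, 2, 3, 3, 3, 2, 4, 1, 3, 2, 2, 2, 2, 1].
max_i inc[i]+dec[i]−1 = 9, with one witness 10, 11, 13, 17, 20, 30, 20, 17, 11.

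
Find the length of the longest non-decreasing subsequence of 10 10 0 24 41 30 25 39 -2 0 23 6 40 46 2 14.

Scanning left to right, the best length ending at each element is: 10→1, 10→2, 0→1, 24→3, 41→4, 30→4, 25→4, 39→5, -2→1, 0→2, 23→3, 6→3, 40→6, 46→7, 2→3, 14→4.
So the longest non-decreasing subsequence has length 7, e.g. 10, 10, 24, 30, 39, 40, 46.

7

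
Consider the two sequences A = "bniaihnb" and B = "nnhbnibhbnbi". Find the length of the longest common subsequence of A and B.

6

Backtracking the LCS table gives one alignment: b (A1,B4) → n (A2,B5) → i (A3,B6) → h (A6,B8) → n (A7,B10) → b (A8,B11).
So the longest common subsequence has length 6.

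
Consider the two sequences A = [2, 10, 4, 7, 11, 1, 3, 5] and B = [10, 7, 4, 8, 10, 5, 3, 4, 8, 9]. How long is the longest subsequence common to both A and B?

3

Backtracking the LCS table gives one alignment: 10 (A2,B1) → 4 (A3,B3) → 3 (A7,B7).
So the longest common subsequence has length 3.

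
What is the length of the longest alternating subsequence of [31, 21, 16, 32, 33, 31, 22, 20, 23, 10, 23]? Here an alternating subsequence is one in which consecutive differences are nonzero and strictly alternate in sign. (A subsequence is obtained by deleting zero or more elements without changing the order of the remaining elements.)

Track the best alternating length ending on an up-step vs a down-step at each position: up/down = 1/1, 1/2, 1/2, 3/1, 3/1, 3/4, 3/4, 3/4, 5/4, 1/6, 7/4.
The maximum over both is 7; one such subsequence is 31, 21, 32, 22, 23, 10, 23.

7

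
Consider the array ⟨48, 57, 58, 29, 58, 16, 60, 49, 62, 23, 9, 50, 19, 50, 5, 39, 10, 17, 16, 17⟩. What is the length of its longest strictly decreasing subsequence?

Scanning left to right, the best length ending at each element is: 48→1, 57→1, 58→1, 29→2, 58→1, 16→3, 60→1, 49→2, 62→1, 23→3, 9→4, 50→2, 19→4, 50→2, 5→5, 39→3, 10→5, 17→5, 16→6, 17→5.
So the longest decreasing subsequence has length 6, e.g. 48, 29, 23, 19, 17, 16.

6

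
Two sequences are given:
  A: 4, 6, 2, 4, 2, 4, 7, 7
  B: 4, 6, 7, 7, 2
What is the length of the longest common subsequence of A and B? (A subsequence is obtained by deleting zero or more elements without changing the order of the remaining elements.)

4

A longest common subsequence is 4, 6, 7, 7 (length 4); the LCS DP confirms no longer common subsequence exists.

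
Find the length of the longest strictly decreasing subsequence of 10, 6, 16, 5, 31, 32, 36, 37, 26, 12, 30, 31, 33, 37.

Scanning left to right, the best length ending at each element is: 10→1, 6→2, 16→1, 5→3, 31→1, 32→1, 36→1, 37→1, 26→2, 12→3, 30→2, 31→2, 33→2, 37→1.
So the longest decreasing subsequence has length 3, e.g. 10, 6, 5.

3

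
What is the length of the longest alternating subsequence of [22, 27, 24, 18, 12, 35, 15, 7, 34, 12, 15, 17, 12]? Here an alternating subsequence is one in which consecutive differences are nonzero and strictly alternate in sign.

Track the best alternating length ending on an up-step vs a down-step at each position: up/down = 1/1, 2/1, 2/3, 1/3, 1/3, 4/1, 4/5, 1/5, 6/5, 6/7, 8/7, 8/7, 6/9.
The maximum over both is 9; one such subsequence is 22, 27, 24, 35, 15, 34, 12, 15, 12.

9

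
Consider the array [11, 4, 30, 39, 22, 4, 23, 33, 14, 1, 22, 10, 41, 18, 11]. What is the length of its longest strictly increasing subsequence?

Scanning left to right, the best length ending at each element is: 11→1, 4→1, 30→2, 39→3, 22→2, 4→1, 23→3, 33→4, 14→2, 1→1, 22→3, 10→2, 41→5, 18→3, 11→3.
So the longest increasing subsequence has length 5, e.g. 11, 22, 23, 33, 41.

5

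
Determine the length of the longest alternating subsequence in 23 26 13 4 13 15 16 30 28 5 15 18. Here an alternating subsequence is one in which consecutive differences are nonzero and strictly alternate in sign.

6

A longest alternating subsequence is 23, 26, 4, 13, 5, 15 (positions 1,2,4,5,10,11); its 5 consecutive differences strictly alternate in sign, and length 6 is optimal.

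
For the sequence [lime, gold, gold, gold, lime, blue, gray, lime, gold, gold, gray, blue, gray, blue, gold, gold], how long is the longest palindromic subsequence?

One longest palindromic subsequence is gold gold blue gray gold gold gray blue gold gold (positions 2,3,6,7,9,10,13,14,15,16); it reads the same forward and backward, and the interval DP gives dp[1][16] = 10.

10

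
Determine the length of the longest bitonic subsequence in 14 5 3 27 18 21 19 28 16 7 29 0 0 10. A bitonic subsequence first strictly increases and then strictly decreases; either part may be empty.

One longest bitonic subsequence is 14, 27, 21, 19, 16, 7, 0 (positions 1,4,6,7,9,10,13): it rises to 27 then falls. Length 7 is optimal.

7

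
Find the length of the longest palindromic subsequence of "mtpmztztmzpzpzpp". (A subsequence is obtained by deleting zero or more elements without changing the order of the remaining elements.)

One longest palindromic subsequence is ppzpzpp (positions 3,11,12,13,14,15,16); it reads the same forward and backward, and the interval DP gives dp[1][16] = 7.

7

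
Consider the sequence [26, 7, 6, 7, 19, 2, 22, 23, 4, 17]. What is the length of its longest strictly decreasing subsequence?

One longest decreasing subsequence is 26, 7, 6, 2 (positions 1,2,3,6), of length 4; no longer one exists.

4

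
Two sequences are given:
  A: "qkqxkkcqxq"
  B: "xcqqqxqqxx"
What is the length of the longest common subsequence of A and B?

A longest common subsequence is qqxqx (length 5); the LCS DP confirms no longer common subsequence exists.

5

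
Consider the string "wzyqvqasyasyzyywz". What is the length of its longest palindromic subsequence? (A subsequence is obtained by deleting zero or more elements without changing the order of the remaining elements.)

One longest palindromic subsequence is wzysasyzw (positions 1,2,3,8,10,11,12,13,16); it reads the same forward and backward, and the interval DP gives dp[1][17] = 9.

9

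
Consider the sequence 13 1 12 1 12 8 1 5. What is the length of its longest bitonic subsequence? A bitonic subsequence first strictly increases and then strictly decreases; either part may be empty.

4

One longest bitonic subsequence is 13, 12, 8, 5 (positions 1,5,6,8): it rises to 13 then falls. Length 4 is optimal.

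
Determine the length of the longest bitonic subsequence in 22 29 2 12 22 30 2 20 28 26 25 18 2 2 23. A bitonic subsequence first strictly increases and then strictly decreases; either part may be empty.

9

One longest bitonic subsequence is 2, 12, 22, 30, 28, 26, 25, 18, 2 (positions 3,4,5,6,9,10,11,12,14): it rises to 30 then falls. Length 9 is optimal.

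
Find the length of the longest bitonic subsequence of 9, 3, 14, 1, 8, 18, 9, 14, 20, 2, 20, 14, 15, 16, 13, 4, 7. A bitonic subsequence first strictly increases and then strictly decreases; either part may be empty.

8

Let inc[i] be the LIS ending at i and dec[i] the longest strictly decreasing subsequence starting at i. inc = [1, 1, 2, 1, 2, 3, 3, 4, 5, 2, 5, 4, 5, 6, 4, 3, 4], dec = [3, 2, 3, 1, 2, 4, 2, 3, 4, 1, 4, 3, 3, 3, 2, 1, 1].
max_i inc[i]+dec[i]−1 = 8, with one witness 3, 8, 9, 14, 20, 16, 13, 7.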